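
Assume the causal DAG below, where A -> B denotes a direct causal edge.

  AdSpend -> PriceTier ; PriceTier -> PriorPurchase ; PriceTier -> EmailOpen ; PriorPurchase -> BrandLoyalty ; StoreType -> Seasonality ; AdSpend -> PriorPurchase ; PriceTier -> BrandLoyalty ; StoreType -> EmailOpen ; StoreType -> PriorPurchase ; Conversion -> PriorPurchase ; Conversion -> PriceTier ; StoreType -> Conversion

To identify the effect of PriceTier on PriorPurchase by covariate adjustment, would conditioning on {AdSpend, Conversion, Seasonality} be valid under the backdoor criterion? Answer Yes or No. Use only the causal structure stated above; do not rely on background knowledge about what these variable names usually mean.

Backdoor paths from PriceTier to PriorPurchase (paths whose first edge points into PriceTier):
  P1: PriceTier <- AdSpend -> PriorPurchase
  P2: PriceTier <- Conversion <- StoreType -> PriorPurchase
  P3: PriceTier <- Conversion -> PriorPurchase
Condition 1 (no descendant of PriceTier in the set): holds — descendants of PriceTier are {BrandLoyalty, EmailOpen, PriorPurchase}; none are in {AdSpend, Conversion, Seasonality}.
Condition 2 (every backdoor path blocked by {AdSpend, Conversion, Seasonality}):
  P1: blocked at fork node AdSpend ∈ conditioning set.
  P2: blocked at chain node Conversion ∈ conditioning set.
  P3: blocked at fork node Conversion ∈ conditioning set.
{AdSpend, Conversion, Seasonality} satisfies the backdoor criterion.

Yes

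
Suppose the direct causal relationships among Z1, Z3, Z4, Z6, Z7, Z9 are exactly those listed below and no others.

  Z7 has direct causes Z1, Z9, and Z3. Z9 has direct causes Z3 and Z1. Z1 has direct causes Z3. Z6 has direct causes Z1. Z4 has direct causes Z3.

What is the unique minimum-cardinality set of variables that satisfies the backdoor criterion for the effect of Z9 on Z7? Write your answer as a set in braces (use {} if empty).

Variables eligible for adjustment (non-descendants of Z9, excluding Z9 and Z7): {Z1, Z3, Z4, Z6}.
Backdoor paths from Z9 to Z7:
  P1: Z9 <- Z3 -> Z1 -> Z7
  P2: Z9 <- Z3 -> Z7
  P3: Z9 <- Z1 <- Z3 -> Z7
  P4: Z9 <- Z1 -> Z7
The empty set is not sufficient: P1 (Z9 <- Z3 -> Z1 -> Z7) has no collider blocking it and no conditioned non-collider, so it is open.
Try {Z1, Z3}:
  P1: blocked at fork node Z3 ∈ conditioning set.
  P2: blocked at fork node Z3 ∈ conditioning set.
  P3: blocked at chain node Z1 ∈ conditioning set.
  P4: blocked at fork node Z1 ∈ conditioning set.
{Z1, Z3} contains no descendant of Z9 and blocks every backdoor path.
Every element of {Z1, Z3} is needed (dropping Z1 leaves P4 open; dropping Z3 leaves P2 open), so no proper subset is valid.
Among all size-2 subsets of the eligible variables, only {Z1, Z3} blocks every backdoor path, so it is the unique smallest valid adjustment set.

{Z1, Z3}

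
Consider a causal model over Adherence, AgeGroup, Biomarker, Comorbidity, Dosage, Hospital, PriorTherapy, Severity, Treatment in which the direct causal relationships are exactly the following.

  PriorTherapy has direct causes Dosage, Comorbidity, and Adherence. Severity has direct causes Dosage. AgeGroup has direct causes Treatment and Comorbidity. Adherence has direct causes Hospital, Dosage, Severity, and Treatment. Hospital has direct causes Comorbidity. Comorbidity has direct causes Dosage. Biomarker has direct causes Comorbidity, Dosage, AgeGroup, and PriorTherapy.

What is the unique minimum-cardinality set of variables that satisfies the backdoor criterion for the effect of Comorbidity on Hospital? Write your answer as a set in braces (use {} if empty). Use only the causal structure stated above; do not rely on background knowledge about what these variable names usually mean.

Variables eligible for adjustment (non-descendants of Comorbidity, excluding Comorbidity and Hospital): {Dosage, Severity, Treatment}.
Backdoor paths from Comorbidity to Hospital:
  P1: Comorbidity <- Dosage -> Severity -> Adherence <- Hospital
  P2: Comorbidity <- Dosage -> Adherence <- Hospital
  P3: Comorbidity <- Dosage -> PriorTherapy <- Adherence <- Hospital
  P4: Comorbidity <- Dosage -> PriorTherapy -> Biomarker <- AgeGroup <- Treatment -> Adherence <- Hospital
  P5: Comorbidity <- Dosage -> Biomarker <- AgeGroup <- Treatment -> Adherence <- Hospital
  P6: Comorbidity <- Dosage -> Biomarker <- PriorTherapy <- Adherence <- Hospital
Each backdoor path contains an unconditioned collider, so every path is already blocked with the empty conditioning set:
  P1: blocked at collider Adherence (neither it nor any descendant is in the conditioning set).
  P2: blocked at collider Adherence (neither it nor any descendant is in the conditioning set).
  P3: blocked at collider PriorTherapy (neither it nor any descendant is in the conditioning set).
  P4: blocked at collider Biomarker (neither it nor any descendant is in the conditioning set).
  P5: blocked at collider Biomarker (neither it nor any descendant is in the conditioning set).
  P6: blocked at collider Biomarker (neither it nor any descendant is in the conditioning set).
The empty set is therefore the unique smallest valid set.

{}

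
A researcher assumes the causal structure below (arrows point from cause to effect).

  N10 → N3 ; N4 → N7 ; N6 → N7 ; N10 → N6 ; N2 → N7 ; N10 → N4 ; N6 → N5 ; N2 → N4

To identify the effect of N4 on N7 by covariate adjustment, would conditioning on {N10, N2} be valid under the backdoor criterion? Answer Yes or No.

Backdoor paths from N4 to N7 (paths whose first edge points into N4):
  P1: N4 <- N10 -> N6 -> N7
  P2: N4 <- N2 -> N7
Condition 1 (no descendant of N4 in the set): holds — descendants of N4 are {N7}; none are in {N10, N2}.
Condition 2 (every backdoor path blocked by {N10, N2}):
  P1: blocked at fork node N10 ∈ conditioning set.
  P2: blocked at fork node N2 ∈ conditioning set.
{N10, N2} satisfies the backdoor criterion.

Yes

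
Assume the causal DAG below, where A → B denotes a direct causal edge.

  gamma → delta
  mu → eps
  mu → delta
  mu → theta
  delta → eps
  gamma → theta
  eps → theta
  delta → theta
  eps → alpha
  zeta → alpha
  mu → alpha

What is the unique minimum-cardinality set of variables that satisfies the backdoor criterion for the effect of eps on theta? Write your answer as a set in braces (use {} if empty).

Variables eligible for adjustment (non-descendants of eps, excluding eps and theta): {delta, gamma, mu, zeta}.
Backdoor paths from eps to theta:
  P1: eps <- mu -> delta <- gamma -> theta
  P2: eps <- mu -> delta -> theta
  P3: eps <- mu -> theta
  P4: eps <- delta <- gamma -> theta
  P5: eps <- delta <- mu -> theta
  P6: eps <- delta -> theta
The empty set is not sufficient: P2 (eps <- mu -> delta -> theta) has no collider blocking it and no conditioned non-collider, so it is open.
Try {delta, mu}:
  P1: blocked at fork node mu ∈ conditioning set.
  P2: blocked at fork node mu ∈ conditioning set.
  P3: blocked at fork node mu ∈ conditioning set.
  P4: blocked at chain node delta ∈ conditioning set.
  P5: blocked at chain node delta ∈ conditioning set.
  P6: blocked at fork node delta ∈ conditioning set.
{delta, mu} contains no descendant of eps and blocks every backdoor path.
Every element of {delta, mu} is needed (dropping delta leaves P4 open; dropping mu leaves P1 open), so no proper subset is valid.
Among all size-2 subsets of the eligible variables, only {delta, mu} blocks every backdoor path, so it is the unique smallest valid adjustment set.

{delta, mu}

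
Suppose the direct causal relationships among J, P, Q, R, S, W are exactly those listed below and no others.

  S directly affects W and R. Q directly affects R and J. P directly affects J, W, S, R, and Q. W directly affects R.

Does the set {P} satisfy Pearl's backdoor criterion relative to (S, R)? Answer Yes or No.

Yes

Backdoor paths from S to R (paths whose first edge points into S):
  P1: S <- P -> Q -> R
  P2: S <- P -> J <- Q -> R
  P3: S <- P -> W -> R
  P4: S <- P -> R
Condition 1 (no descendant of S in the set): holds — descendants of S are {R, W}; none are in {P}.
Condition 2 (every backdoor path blocked by {P}):
  P1: blocked at fork node P ∈ conditioning set.
  P2: blocked at fork node P ∈ conditioning set.
  P3: blocked at fork node P ∈ conditioning set.
  P4: blocked at fork node P ∈ conditioning set.
{P} satisfies the backdoor criterion.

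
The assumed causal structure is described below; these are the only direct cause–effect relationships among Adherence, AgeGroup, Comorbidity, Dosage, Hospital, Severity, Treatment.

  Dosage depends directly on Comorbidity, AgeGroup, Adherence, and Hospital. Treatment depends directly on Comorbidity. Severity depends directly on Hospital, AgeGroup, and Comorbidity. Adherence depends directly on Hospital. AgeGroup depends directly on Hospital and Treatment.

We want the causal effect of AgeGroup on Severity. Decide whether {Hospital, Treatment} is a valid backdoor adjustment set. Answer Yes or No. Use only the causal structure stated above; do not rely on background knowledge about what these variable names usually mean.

Yes

Backdoor paths from AgeGroup to Severity (paths whose first edge points into AgeGroup):
  P1: AgeGroup <- Treatment <- Comorbidity -> Severity
  P2: AgeGroup <- Treatment <- Comorbidity -> Dosage <- Hospital -> Severity
  P3: AgeGroup <- Treatment <- Comorbidity -> Dosage <- Adherence <- Hospital -> Severity
  P4: AgeGroup <- Hospital -> Adherence -> Dosage <- Comorbidity -> Severity
  P5: AgeGroup <- Hospital -> Severity
  P6: AgeGroup <- Hospital -> Dosage <- Comorbidity -> Severity
Condition 1 (no descendant of AgeGroup in the set): holds — descendants of AgeGroup are {Dosage, Severity}; none are in {Hospital, Treatment}.
Condition 2 (every backdoor path blocked by {Hospital, Treatment}):
  P1: blocked at chain node Treatment ∈ conditioning set.
  P2: blocked at chain node Treatment ∈ conditioning set.
  P3: blocked at chain node Treatment ∈ conditioning set.
  P4: blocked at fork node Hospital ∈ conditioning set.
  P5: blocked at fork node Hospital ∈ conditioning set.
  P6: blocked at fork node Hospital ∈ conditioning set.
{Hospital, Treatment} satisfies the backdoor criterion.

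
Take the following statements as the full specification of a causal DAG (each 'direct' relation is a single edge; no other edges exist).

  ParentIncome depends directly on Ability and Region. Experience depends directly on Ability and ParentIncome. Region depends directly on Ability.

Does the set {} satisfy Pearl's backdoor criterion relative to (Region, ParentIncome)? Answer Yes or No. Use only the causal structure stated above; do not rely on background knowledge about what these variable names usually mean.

No

Backdoor paths from Region to ParentIncome (paths whose first edge points into Region):
  P1: Region <- Ability -> ParentIncome
  P2: Region <- Ability -> Experience <- ParentIncome
Condition 1 (no descendant of Region in the set): holds — descendants of Region are {Experience, ParentIncome}; none are in {}.
Condition 2 (every backdoor path blocked by {}):
  P1: open — no interior node is in the conditioning set.
  P2: blocked at collider Experience (neither it nor any descendant is in the conditioning set).
{} does not satisfy the backdoor criterion.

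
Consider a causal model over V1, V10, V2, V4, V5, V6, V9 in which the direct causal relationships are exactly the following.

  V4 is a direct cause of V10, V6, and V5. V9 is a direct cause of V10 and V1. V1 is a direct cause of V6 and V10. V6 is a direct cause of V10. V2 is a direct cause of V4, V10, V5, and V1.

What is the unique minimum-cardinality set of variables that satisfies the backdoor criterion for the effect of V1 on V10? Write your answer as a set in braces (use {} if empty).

{V2, V9}

Variables eligible for adjustment (non-descendants of V1, excluding V1 and V10): {V2, V4, V5, V9}.
Backdoor paths from V1 to V10:
  P1: V1 <- V9 -> V10
  P2: V1 <- V2 -> V4 -> V6 -> V10
  P3: V1 <- V2 -> V4 -> V10
  P4: V1 <- V2 -> V10
  P5: V1 <- V2 -> V5 <- V4 -> V6 -> V10
  P6: V1 <- V2 -> V5 <- V4 -> V10
The empty set is not sufficient: P1 (V1 <- V9 -> V10) has no collider blocking it and no conditioned non-collider, so it is open.
Try {V2, V9}:
  P1: blocked at fork node V9 ∈ conditioning set.
  P2: blocked at fork node V2 ∈ conditioning set.
  P3: blocked at fork node V2 ∈ conditioning set.
  P4: blocked at fork node V2 ∈ conditioning set.
  P5: blocked at fork node V2 ∈ conditioning set.
  P6: blocked at fork node V2 ∈ conditioning set.
{V2, V9} contains no descendant of V1 and blocks every backdoor path.
Every element of {V2, V9} is needed (dropping V2 leaves P2 open; dropping V9 leaves P1 open), so no proper subset is valid.
Among all size-2 subsets of the eligible variables, only {V2, V9} blocks every backdoor path, so it is the unique smallest valid adjustment set.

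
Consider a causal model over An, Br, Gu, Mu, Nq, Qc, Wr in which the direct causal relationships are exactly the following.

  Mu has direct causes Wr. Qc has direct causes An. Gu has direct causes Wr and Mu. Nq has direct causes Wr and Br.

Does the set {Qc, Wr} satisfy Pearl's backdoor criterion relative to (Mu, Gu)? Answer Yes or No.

Backdoor paths from Mu to Gu (paths whose first edge points into Mu):
  P1: Mu <- Wr -> Gu
Condition 1 (no descendant of Mu in the set): holds — descendants of Mu are {Gu}; none are in {Qc, Wr}.
Condition 2 (every backdoor path blocked by {Qc, Wr}):
  P1: blocked at fork node Wr ∈ conditioning set.
{Qc, Wr} satisfies the backdoor criterion.

Yes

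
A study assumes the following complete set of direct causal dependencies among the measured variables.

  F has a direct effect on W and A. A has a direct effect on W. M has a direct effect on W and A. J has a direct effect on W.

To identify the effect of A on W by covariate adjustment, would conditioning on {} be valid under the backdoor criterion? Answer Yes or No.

No

Backdoor paths from A to W (paths whose first edge points into A):
  P1: A <- M -> W
  P2: A <- F -> W
Condition 1 (no descendant of A in the set): holds — descendants of A are {W}; none are in {}.
Condition 2 (every backdoor path blocked by {}):
  P1: open — no interior node is in the conditioning set.
  P2: open — no interior node is in the conditioning set.
{} does not satisfy the backdoor criterion.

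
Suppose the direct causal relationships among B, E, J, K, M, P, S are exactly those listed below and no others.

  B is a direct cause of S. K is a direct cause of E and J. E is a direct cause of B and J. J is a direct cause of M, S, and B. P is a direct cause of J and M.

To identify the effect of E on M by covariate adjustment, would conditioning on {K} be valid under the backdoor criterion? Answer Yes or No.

Yes

Backdoor paths from E to M (paths whose first edge points into E):
  P1: E <- K -> J <- P -> M
  P2: E <- K -> J -> M
Condition 1 (no descendant of E in the set): holds — descendants of E are {B, J, M, S}; none are in {K}.
Condition 2 (every backdoor path blocked by {K}):
  P1: blocked at fork node K ∈ conditioning set.
  P2: blocked at fork node K ∈ conditioning set.
{K} satisfies the backdoor criterion.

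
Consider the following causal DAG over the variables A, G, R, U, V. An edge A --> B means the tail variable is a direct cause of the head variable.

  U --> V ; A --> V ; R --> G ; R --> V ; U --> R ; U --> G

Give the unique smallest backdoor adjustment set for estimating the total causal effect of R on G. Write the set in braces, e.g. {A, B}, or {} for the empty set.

{U}

Variables eligible for adjustment (non-descendants of R, excluding R and G): {A, U}.
Backdoor paths from R to G:
  P1: R <- U -> G
The empty set is not sufficient: P1 (R <- U -> G) has no collider blocking it and no conditioned non-collider, so it is open.
Try {U}:
  P1: blocked at fork node U ∈ conditioning set.
{U} contains no descendant of R and blocks every backdoor path.
No other singleton works — e.g. {A} leaves P1 open — so {U} is the unique smallest valid adjustment set.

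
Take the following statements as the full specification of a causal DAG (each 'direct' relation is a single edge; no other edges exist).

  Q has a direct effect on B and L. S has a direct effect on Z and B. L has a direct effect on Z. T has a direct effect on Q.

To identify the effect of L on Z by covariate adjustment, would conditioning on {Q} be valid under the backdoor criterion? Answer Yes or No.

Backdoor paths from L to Z (paths whose first edge points into L):
  P1: L <- Q -> B <- S -> Z
Condition 1 (no descendant of L in the set): holds — descendants of L are {Z}; none are in {Q}.
Condition 2 (every backdoor path blocked by {Q}):
  P1: blocked at fork node Q ∈ conditioning set.
{Q} satisfies the backdoor criterion.

Yes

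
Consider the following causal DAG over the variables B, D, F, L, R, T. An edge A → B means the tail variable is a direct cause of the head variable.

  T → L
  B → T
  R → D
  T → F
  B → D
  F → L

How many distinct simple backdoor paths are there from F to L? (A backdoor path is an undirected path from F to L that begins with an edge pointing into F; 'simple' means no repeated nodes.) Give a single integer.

A backdoor path from F to L is any simple undirected path whose first edge points into F (i.e. leaves F via a parent).
Parents of F: {T}.
Enumerating:
  P1: F <- T -> L
That exhausts the simple backdoor paths. Count: 1.

1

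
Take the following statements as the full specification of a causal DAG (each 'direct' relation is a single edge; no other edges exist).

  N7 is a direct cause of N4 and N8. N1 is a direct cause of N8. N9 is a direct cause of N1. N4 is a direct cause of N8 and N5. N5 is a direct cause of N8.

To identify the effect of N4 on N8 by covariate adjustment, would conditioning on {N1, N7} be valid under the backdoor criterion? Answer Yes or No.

Yes

Backdoor paths from N4 to N8 (paths whose first edge points into N4):
  P1: N4 <- N7 -> N8
Condition 1 (no descendant of N4 in the set): holds — descendants of N4 are {N5, N8}; none are in {N1, N7}.
Condition 2 (every backdoor path blocked by {N1, N7}):
  P1: blocked at fork node N7 ∈ conditioning set.
{N1, N7} satisfies the backdoor criterion.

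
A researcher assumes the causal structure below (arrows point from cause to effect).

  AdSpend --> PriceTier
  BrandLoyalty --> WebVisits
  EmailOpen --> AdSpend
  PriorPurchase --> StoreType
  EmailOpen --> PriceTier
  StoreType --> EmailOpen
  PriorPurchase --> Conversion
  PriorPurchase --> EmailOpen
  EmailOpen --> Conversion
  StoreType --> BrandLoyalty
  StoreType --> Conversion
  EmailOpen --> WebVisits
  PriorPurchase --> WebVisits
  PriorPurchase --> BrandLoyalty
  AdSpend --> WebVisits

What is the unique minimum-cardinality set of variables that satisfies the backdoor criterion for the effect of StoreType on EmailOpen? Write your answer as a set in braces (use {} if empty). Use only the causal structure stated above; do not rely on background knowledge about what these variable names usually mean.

Variables eligible for adjustment (non-descendants of StoreType, excluding StoreType and EmailOpen): {PriorPurchase}.
Backdoor paths from StoreType to EmailOpen:
  P1: StoreType <- PriorPurchase -> EmailOpen
  P2: StoreType <- PriorPurchase -> Conversion <- EmailOpen
  P3: StoreType <- PriorPurchase -> BrandLoyalty -> WebVisits <- EmailOpen
  P4: StoreType <- PriorPurchase -> BrandLoyalty -> WebVisits <- AdSpend <- EmailOpen
  P5: StoreType <- PriorPurchase -> BrandLoyalty -> WebVisits <- AdSpend -> PriceTier <- EmailOpen
  P6: StoreType <- PriorPurchase -> WebVisits <- EmailOpen
  P7: StoreType <- PriorPurchase -> WebVisits <- AdSpend <- EmailOpen
  P8: StoreType <- PriorPurchase -> WebVisits <- AdSpend -> PriceTier <- EmailOpen
The empty set is not sufficient: P1 (StoreType <- PriorPurchase -> EmailOpen) has no collider blocking it and no conditioned non-collider, so it is open.
Try {PriorPurchase}:
  P1: blocked at fork node PriorPurchase ∈ conditioning set.
  P2: blocked at fork node PriorPurchase ∈ conditioning set.
  P3: blocked at fork node PriorPurchase ∈ conditioning set.
  P4: blocked at fork node PriorPurchase ∈ conditioning set.
  P5: blocked at fork node PriorPurchase ∈ conditioning set.
  P6: blocked at fork node PriorPurchase ∈ conditioning set.
  P7: blocked at fork node PriorPurchase ∈ conditioning set.
  P8: blocked at fork node PriorPurchase ∈ conditioning set.
{PriorPurchase} contains no descendant of StoreType and blocks every backdoor path.
{PriorPurchase} is the unique smallest valid adjustment set.

{PriorPurchase}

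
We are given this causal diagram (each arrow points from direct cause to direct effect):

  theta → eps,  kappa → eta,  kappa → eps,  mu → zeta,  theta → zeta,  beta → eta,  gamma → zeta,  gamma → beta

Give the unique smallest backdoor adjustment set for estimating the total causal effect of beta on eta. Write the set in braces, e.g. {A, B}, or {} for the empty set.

{}

Variables eligible for adjustment (non-descendants of beta, excluding beta and eta): {eps, gamma, kappa, mu, theta, zeta}.
Backdoor paths from beta to eta:
  P1: beta <- gamma -> zeta <- theta -> eps <- kappa -> eta
Each backdoor path contains an unconditioned collider, so every path is already blocked with the empty conditioning set:
  P1: blocked at collider zeta (neither it nor any descendant is in the conditioning set).
The empty set is therefore the unique smallest valid set.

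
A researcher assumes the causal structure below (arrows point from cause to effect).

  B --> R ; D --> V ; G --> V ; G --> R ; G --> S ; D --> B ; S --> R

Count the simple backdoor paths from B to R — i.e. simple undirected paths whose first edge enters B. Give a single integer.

A backdoor path from B to R is any simple undirected path whose first edge points into B (i.e. leaves B via a parent).
Parents of B: {D}.
Enumerating:
  P1: B <- D -> V <- G -> S -> R
  P2: B <- D -> V <- G -> R
That exhausts the simple backdoor paths. Count: 2.

2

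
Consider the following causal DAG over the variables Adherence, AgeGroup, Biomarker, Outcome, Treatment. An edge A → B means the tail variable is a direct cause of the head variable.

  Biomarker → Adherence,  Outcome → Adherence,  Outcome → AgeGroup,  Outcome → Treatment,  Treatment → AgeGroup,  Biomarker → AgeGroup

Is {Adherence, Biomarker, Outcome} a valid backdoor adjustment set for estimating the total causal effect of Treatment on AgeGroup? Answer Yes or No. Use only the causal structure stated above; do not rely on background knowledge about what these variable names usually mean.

Backdoor paths from Treatment to AgeGroup (paths whose first edge points into Treatment):
  P1: Treatment <- Outcome -> AgeGroup
  P2: Treatment <- Outcome -> Adherence <- Biomarker -> AgeGroup
Condition 1 (no descendant of Treatment in the set): holds — descendants of Treatment are {AgeGroup}; none are in {Adherence, Biomarker, Outcome}.
Condition 2 (every backdoor path blocked by {Adherence, Biomarker, Outcome}):
  P1: blocked at fork node Outcome ∈ conditioning set.
  P2: blocked at fork node Outcome ∈ conditioning set.
{Adherence, Biomarker, Outcome} satisfies the backdoor criterion.

Yes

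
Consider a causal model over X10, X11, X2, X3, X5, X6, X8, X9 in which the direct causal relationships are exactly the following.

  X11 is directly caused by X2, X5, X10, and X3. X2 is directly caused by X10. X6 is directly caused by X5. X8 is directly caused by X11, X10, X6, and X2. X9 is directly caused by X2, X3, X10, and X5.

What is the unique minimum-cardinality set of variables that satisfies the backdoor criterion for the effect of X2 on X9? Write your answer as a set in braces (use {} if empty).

{X10}

Variables eligible for adjustment (non-descendants of X2, excluding X2 and X9): {X10, X3, X5, X6}.
Backdoor paths from X2 to X9:
  P1: X2 <- X10 -> X11 <- X3 -> X9
  P2: X2 <- X10 -> X11 <- X5 -> X9
  P3: X2 <- X10 -> X11 -> X8 <- X6 <- X5 -> X9
  P4: X2 <- X10 -> X8 <- X6 <- X5 -> X11 <- X3 -> X9
  P5: X2 <- X10 -> X8 <- X6 <- X5 -> X9
  P6: X2 <- X10 -> X8 <- X11 <- X3 -> X9
  P7: X2 <- X10 -> X8 <- X11 <- X5 -> X9
  P8: X2 <- X10 -> X9
The empty set is not sufficient: P8 (X2 <- X10 -> X9) has no collider blocking it and no conditioned non-collider, so it is open.
Try {X10}:
  P1: blocked at fork node X10 ∈ conditioning set.
  P2: blocked at fork node X10 ∈ conditioning set.
  P3: blocked at fork node X10 ∈ conditioning set.
  P4: blocked at fork node X10 ∈ conditioning set.
  P5: blocked at fork node X10 ∈ conditioning set.
  P6: blocked at fork node X10 ∈ conditioning set.
  P7: blocked at fork node X10 ∈ conditioning set.
  P8: blocked at fork node X10 ∈ conditioning set.
{X10} contains no descendant of X2 and blocks every backdoor path.
No other singleton works — e.g. {X3} leaves P8 open — so {X10} is the unique smallest valid adjustment set.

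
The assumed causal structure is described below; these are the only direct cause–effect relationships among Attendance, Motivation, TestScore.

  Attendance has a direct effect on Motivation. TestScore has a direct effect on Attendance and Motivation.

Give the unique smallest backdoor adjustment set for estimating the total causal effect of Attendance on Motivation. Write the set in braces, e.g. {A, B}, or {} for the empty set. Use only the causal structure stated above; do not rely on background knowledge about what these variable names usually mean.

{TestScore}

Variables eligible for adjustment (non-descendants of Attendance, excluding Attendance and Motivation): {TestScore}.
Backdoor paths from Attendance to Motivation:
  P1: Attendance <- TestScore -> Motivation
The empty set is not sufficient: P1 (Attendance <- TestScore -> Motivation) has no collider blocking it and no conditioned non-collider, so it is open.
Try {TestScore}:
  P1: blocked at fork node TestScore ∈ conditioning set.
{TestScore} contains no descendant of Attendance and blocks every backdoor path.
{TestScore} is the unique smallest valid adjustment set.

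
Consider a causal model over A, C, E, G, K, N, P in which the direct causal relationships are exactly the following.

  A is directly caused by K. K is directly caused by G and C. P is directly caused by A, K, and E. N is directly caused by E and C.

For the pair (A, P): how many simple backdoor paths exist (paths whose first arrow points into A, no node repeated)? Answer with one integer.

A backdoor path from A to P is any simple undirected path whose first edge points into A (i.e. leaves A via a parent).
Parents of A: {K}.
Enumerating:
  P1: A <- K <- C -> N <- E -> P
  P2: A <- K -> P
That exhausts the simple backdoor paths. Count: 2.

2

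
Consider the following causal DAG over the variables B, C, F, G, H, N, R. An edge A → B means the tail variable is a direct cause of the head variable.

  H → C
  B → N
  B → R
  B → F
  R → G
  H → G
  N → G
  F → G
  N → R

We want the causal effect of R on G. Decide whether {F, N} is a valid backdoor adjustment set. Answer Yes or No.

Backdoor paths from R to G (paths whose first edge points into R):
  P1: R <- B -> F -> G
  P2: R <- B -> N -> G
  P3: R <- N <- B -> F -> G
  P4: R <- N -> G
Condition 1 (no descendant of R in the set): holds — descendants of R are {G}; none are in {F, N}.
Condition 2 (every backdoor path blocked by {F, N}):
  P1: blocked at chain node F ∈ conditioning set.
  P2: blocked at chain node N ∈ conditioning set.
  P3: blocked at chain node N ∈ conditioning set.
  P4: blocked at fork node N ∈ conditioning set.
{F, N} satisfies the backdoor criterion.

Yes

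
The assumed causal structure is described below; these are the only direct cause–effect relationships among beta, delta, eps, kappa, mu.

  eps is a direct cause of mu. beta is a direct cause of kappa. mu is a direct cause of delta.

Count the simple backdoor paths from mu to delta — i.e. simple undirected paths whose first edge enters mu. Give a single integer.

0

A backdoor path from mu to delta is any simple undirected path whose first edge points into mu (i.e. leaves mu via a parent).
Parents of mu: {eps}.
No simple path from any parent of mu reaches delta without revisiting mu, so there are no backdoor paths.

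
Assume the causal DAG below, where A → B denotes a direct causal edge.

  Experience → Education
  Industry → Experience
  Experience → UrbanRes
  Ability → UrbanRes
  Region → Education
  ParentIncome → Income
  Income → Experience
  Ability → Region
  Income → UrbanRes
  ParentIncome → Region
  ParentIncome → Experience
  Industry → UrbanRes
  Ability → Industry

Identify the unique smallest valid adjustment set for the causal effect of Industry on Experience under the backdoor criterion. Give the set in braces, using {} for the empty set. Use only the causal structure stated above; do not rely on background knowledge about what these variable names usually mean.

{}

Variables eligible for adjustment (non-descendants of Industry, excluding Industry and Experience): {Ability, Income, ParentIncome, Region}.
Backdoor paths from Industry to Experience:
  P1: Industry <- Ability -> Region <- ParentIncome -> Income -> Experience
  P2: Industry <- Ability -> Region <- ParentIncome -> Income -> UrbanRes <- Experience
  P3: Industry <- Ability -> Region <- ParentIncome -> Experience
  P4: Industry <- Ability -> Region -> Education <- Experience
  P5: Industry <- Ability -> UrbanRes <- Income <- ParentIncome -> Experience
  P6: Industry <- Ability -> UrbanRes <- Income <- ParentIncome -> Region -> Education <- Experience
  P7: Industry <- Ability -> UrbanRes <- Income -> Experience
  P8: Industry <- Ability -> UrbanRes <- Experience
Each backdoor path contains an unconditioned collider, so every path is already blocked with the empty conditioning set:
  P1: blocked at collider Region (neither it nor any descendant is in the conditioning set).
  P2: blocked at collider Region (neither it nor any descendant is in the conditioning set).
  P3: blocked at collider Region (neither it nor any descendant is in the conditioning set).
  P4: blocked at collider Education (neither it nor any descendant is in the conditioning set).
  P5: blocked at collider UrbanRes (neither it nor any descendant is in the conditioning set).
  P6: blocked at collider UrbanRes (neither it nor any descendant is in the conditioning set).
  P7: blocked at collider UrbanRes (neither it nor any descendant is in the conditioning set).
  P8: blocked at collider UrbanRes (neither it nor any descendant is in the conditioning set).
The empty set is therefore the unique smallest valid set.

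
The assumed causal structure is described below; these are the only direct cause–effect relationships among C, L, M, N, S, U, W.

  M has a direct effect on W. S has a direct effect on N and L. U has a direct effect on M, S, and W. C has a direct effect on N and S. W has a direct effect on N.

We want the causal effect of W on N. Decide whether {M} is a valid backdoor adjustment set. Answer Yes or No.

Backdoor paths from W to N (paths whose first edge points into W):
  P1: W <- U -> S <- C -> N
  P2: W <- U -> S -> N
  P3: W <- M <- U -> S <- C -> N
  P4: W <- M <- U -> S -> N
Condition 1 (no descendant of W in the set): holds — descendants of W are {N}; none are in {M}.
Condition 2 (every backdoor path blocked by {M}):
  P1: blocked at collider S (neither it nor any descendant is in the conditioning set).
  P2: open — no interior node is in the conditioning set.
  P3: blocked at chain node M ∈ conditioning set.
  P4: blocked at chain node M ∈ conditioning set.
{M} does not satisfy the backdoor criterion.

No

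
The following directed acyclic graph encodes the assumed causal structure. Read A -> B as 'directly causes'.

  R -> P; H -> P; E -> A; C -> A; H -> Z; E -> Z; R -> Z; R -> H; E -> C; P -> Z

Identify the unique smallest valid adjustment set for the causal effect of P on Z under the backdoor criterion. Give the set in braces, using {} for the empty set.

Variables eligible for adjustment (non-descendants of P, excluding P and Z): {A, C, E, H, R}.
Backdoor paths from P to Z:
  P1: P <- R -> H -> Z
  P2: P <- R -> Z
  P3: P <- H <- R -> Z
  P4: P <- H -> Z
The empty set is not sufficient: P1 (P <- R -> H -> Z) has no collider blocking it and no conditioned non-collider, so it is open.
Try {H, R}:
  P1: blocked at fork node R ∈ conditioning set.
  P2: blocked at fork node R ∈ conditioning set.
  P3: blocked at chain node H ∈ conditioning set.
  P4: blocked at fork node H ∈ conditioning set.
{H, R} contains no descendant of P and blocks every backdoor path.
Every element of {H, R} is needed (dropping H leaves P4 open; dropping R leaves P2 open), so no proper subset is valid.
Among all size-2 subsets of the eligible variables, only {H, R} blocks every backdoor path, so it is the unique smallest valid adjustment set.

{H, R}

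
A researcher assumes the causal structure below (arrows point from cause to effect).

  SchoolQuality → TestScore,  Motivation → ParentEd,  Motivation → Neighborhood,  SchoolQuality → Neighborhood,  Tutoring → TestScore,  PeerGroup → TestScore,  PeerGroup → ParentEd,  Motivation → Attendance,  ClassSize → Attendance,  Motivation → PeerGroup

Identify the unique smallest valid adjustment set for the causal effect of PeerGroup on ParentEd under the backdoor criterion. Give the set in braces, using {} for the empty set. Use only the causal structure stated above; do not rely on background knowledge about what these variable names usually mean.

{Motivation}

Variables eligible for adjustment (non-descendants of PeerGroup, excluding PeerGroup and ParentEd): {Attendance, ClassSize, Motivation, Neighborhood, SchoolQuality, Tutoring}.
Backdoor paths from PeerGroup to ParentEd:
  P1: PeerGroup <- Motivation -> ParentEd
The empty set is not sufficient: P1 (PeerGroup <- Motivation -> ParentEd) has no collider blocking it and no conditioned non-collider, so it is open.
Try {Motivation}:
  P1: blocked at fork node Motivation ∈ conditioning set.
{Motivation} contains no descendant of PeerGroup and blocks every backdoor path.
No other singleton works — e.g. {SchoolQuality} leaves P1 open — so {Motivation} is the unique smallest valid adjustment set.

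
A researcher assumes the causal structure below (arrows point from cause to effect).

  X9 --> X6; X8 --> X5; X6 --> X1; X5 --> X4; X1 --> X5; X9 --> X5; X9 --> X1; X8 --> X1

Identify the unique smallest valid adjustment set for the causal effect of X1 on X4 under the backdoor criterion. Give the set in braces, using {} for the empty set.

Variables eligible for adjustment (non-descendants of X1, excluding X1 and X4): {X6, X8, X9}.
Backdoor paths from X1 to X4:
  P1: X1 <- X8 -> X5 -> X4
  P2: X1 <- X9 -> X5 -> X4
  P3: X1 <- X6 <- X9 -> X5 -> X4
The empty set is not sufficient: P1 (X1 <- X8 -> X5 -> X4) has no collider blocking it and no conditioned non-collider, so it is open.
Try {X8, X9}:
  P1: blocked at fork node X8 ∈ conditioning set.
  P2: blocked at fork node X9 ∈ conditioning set.
  P3: blocked at fork node X9 ∈ conditioning set.
{X8, X9} contains no descendant of X1 and blocks every backdoor path.
Every element of {X8, X9} is needed (dropping X8 leaves P1 open; dropping X9 leaves P2 open), so no proper subset is valid.
Among all size-2 subsets of the eligible variables, only {X8, X9} blocks every backdoor path, so it is the unique smallest valid adjustment set.

{X8, X9}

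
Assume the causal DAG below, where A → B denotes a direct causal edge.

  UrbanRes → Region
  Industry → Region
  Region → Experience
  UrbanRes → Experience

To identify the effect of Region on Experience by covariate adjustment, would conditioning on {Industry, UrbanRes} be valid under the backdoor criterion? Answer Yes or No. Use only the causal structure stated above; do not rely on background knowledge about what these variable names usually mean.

Yes

Backdoor paths from Region to Experience (paths whose first edge points into Region):
  P1: Region <- UrbanRes -> Experience
Condition 1 (no descendant of Region in the set): holds — descendants of Region are {Experience}; none are in {Industry, UrbanRes}.
Condition 2 (every backdoor path blocked by {Industry, UrbanRes}):
  P1: blocked at fork node UrbanRes ∈ conditioning set.
{Industry, UrbanRes} satisfies the backdoor criterion.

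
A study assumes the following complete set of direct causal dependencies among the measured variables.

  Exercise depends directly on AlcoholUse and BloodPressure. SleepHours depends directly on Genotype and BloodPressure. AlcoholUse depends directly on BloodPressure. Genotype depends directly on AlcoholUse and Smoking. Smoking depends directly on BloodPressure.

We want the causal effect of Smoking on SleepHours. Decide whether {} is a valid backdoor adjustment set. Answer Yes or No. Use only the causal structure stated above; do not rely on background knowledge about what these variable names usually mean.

Backdoor paths from Smoking to SleepHours (paths whose first edge points into Smoking):
  P1: Smoking <- BloodPressure -> AlcoholUse -> Genotype -> SleepHours
  P2: Smoking <- BloodPressure -> SleepHours
  P3: Smoking <- BloodPressure -> Exercise <- AlcoholUse -> Genotype -> SleepHours
Condition 1 (no descendant of Smoking in the set): holds — descendants of Smoking are {Genotype, SleepHours}; none are in {}.
Condition 2 (every backdoor path blocked by {}):
  P1: open — no interior node is in the conditioning set.
  P2: open — no interior node is in the conditioning set.
  P3: blocked at collider Exercise (neither it nor any descendant is in the conditioning set).
{} does not satisfy the backdoor criterion.

No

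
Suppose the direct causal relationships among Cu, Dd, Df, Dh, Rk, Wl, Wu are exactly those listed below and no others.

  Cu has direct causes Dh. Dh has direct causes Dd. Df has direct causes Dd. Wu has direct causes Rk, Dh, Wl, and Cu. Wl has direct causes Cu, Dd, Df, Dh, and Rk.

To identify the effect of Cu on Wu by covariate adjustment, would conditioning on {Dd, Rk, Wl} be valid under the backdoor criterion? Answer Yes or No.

Backdoor paths from Cu to Wu (paths whose first edge points into Cu):
  P1: Cu <- Dh <- Dd -> Df -> Wl <- Rk -> Wu
  P2: Cu <- Dh <- Dd -> Df -> Wl -> Wu
  P3: Cu <- Dh <- Dd -> Wl <- Rk -> Wu
  P4: Cu <- Dh <- Dd -> Wl -> Wu
  P5: Cu <- Dh -> Wl <- Rk -> Wu
  P6: Cu <- Dh -> Wl -> Wu
  P7: Cu <- Dh -> Wu
Condition 1 (no descendant of Cu in the set): FAILS — Wl is a descendant of Cu.
Condition 2 (every backdoor path blocked by {Dd, Rk, Wl}):
  P1: blocked at fork node Dd ∈ conditioning set.
  P2: blocked at fork node Dd ∈ conditioning set.
  P3: blocked at fork node Dd ∈ conditioning set.
  P4: blocked at fork node Dd ∈ conditioning set.
  P5: blocked at fork node Rk ∈ conditioning set.
  P6: blocked at chain node Wl ∈ conditioning set.
  P7: open — no interior node is in the conditioning set.
{Dd, Rk, Wl} does not satisfy the backdoor criterion.

No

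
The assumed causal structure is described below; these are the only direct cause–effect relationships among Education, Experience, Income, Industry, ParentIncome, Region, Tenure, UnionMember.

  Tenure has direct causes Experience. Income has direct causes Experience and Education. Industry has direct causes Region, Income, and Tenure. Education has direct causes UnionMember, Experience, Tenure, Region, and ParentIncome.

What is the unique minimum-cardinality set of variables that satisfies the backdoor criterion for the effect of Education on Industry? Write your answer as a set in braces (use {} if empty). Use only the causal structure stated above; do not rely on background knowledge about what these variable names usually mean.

Variables eligible for adjustment (non-descendants of Education, excluding Education and Industry): {Experience, ParentIncome, Region, Tenure, UnionMember}.
Backdoor paths from Education to Industry:
  P1: Education <- Experience -> Tenure -> Industry
  P2: Education <- Experience -> Income -> Industry
  P3: Education <- Tenure <- Experience -> Income -> Industry
  P4: Education <- Tenure -> Industry
  P5: Education <- Region -> Industry
The empty set is not sufficient: P1 (Education <- Experience -> Tenure -> Industry) has no collider blocking it and no conditioned non-collider, so it is open.
Try {Experience, Region, Tenure}:
  P1: blocked at fork node Experience ∈ conditioning set.
  P2: blocked at fork node Experience ∈ conditioning set.
  P3: blocked at chain node Tenure ∈ conditioning set.
  P4: blocked at fork node Tenure ∈ conditioning set.
  P5: blocked at fork node Region ∈ conditioning set.
{Experience, Region, Tenure} contains no descendant of Education and blocks every backdoor path.
Every element of {Experience, Region, Tenure} is needed (dropping Experience leaves P2 open; dropping Region leaves P5 open; dropping Tenure leaves P4 open), so no proper subset is valid.
Among all size-3 subsets of the eligible variables, only {Experience, Region, Tenure} blocks every backdoor path, so it is the unique smallest valid adjustment set.

{Experience, Region, Tenure}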